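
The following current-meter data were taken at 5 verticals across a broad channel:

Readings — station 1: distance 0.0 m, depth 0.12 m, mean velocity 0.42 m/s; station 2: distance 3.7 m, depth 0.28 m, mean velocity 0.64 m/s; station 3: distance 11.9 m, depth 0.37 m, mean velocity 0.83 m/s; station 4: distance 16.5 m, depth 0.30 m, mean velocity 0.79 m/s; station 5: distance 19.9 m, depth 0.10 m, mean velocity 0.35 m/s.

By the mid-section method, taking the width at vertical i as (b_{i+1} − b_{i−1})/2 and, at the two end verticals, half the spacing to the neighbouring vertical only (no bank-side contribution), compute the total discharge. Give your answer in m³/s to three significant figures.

w_1 = (3.7 − 0.0)/2 = 1.85 m; q_1 = 0.42 × 0.12 × 1.85 = 0.09324 m³/s
w_2 = (11.9 − 0.0)/2 = 5.95 m; q_2 = 0.64 × 0.28 × 5.95 = 1.066 m³/s
w_3 = (16.5 − 3.7)/2 = 6.4 m; q_3 = 0.83 × 0.37 × 6.4 = 1.965 m³/s
w_4 = (19.9 − 11.9)/2 = 4 m; q_4 = 0.79 × 0.30 × 4 = 0.9480 m³/s
w_5 = (19.9 − 16.5)/2 = 1.7 m; q_5 = 0.35 × 0.10 × 1.7 = 0.05950 m³/s
Q = Σ qᵢ = 4.132 m³/s

4.13 m³/s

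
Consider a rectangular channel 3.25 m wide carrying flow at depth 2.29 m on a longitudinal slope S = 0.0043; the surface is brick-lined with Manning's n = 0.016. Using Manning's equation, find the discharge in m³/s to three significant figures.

29.5 m³/s

A = b·y = 3.25 × 2.29 = 7.443 m²
P = b + 2y = 3.25 + 2×2.29 = 7.830 m
R = A/P = 7.443/7.830 = 0.9505 m
Q = (1/n)·A·R^(2/3)·S^(1/2) = (1/0.016) × 7.443 × 0.9505^(2/3) × 0.0043^(1/2) = 29.49 m³/s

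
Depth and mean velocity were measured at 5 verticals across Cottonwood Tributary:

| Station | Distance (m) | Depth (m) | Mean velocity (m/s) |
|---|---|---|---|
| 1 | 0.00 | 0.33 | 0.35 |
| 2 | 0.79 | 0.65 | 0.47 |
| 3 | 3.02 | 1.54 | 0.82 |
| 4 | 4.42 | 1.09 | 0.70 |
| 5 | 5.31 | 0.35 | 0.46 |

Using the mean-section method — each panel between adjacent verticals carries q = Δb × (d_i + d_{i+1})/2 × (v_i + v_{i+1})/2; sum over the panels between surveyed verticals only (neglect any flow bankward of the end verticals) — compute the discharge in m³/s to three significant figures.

Panel 1-2: Δb = 0.79 m, d̄ = (0.33+0.65)/2 = 0.49, v̄ = (0.35+0.47)/2 = 0.41 → q = 0.79×0.49×0.41 = 0.1587 m³/s
Panel 2-3: Δb = 2.23 m, d̄ = (0.65+1.54)/2 = 1.095, v̄ = (0.47+0.82)/2 = 0.645 → q = 2.23×1.095×0.645 = 1.575 m³/s
Panel 3-4: Δb = 1.4 m, d̄ = (1.54+1.09)/2 = 1.315, v̄ = (0.82+0.70)/2 = 0.76 → q = 1.4×1.315×0.76 = 1.399 m³/s
Panel 4-5: Δb = 0.89 m, d̄ = (1.09+0.35)/2 = 0.72, v̄ = (0.70+0.46)/2 = 0.58 → q = 0.89×0.72×0.58 = 0.3717 m³/s
Q = Σ q = 3.505 m³/s

3.50 m³/s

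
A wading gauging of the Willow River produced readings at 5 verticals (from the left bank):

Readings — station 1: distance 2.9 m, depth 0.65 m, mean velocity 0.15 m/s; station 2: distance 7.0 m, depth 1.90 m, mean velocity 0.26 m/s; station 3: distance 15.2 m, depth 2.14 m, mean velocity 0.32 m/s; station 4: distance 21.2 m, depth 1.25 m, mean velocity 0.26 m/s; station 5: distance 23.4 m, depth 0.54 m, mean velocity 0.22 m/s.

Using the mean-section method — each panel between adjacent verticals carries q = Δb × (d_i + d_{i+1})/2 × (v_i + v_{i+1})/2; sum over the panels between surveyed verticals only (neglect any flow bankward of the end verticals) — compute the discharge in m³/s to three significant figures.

Panel 1-2: Δb = 4.1 m, d̄ = (0.65+1.90)/2 = 1.275, v̄ = (0.15+0.26)/2 = 0.205 → q = 4.1×1.275×0.205 = 1.072 m³/s
Panel 2-3: Δb = 8.2 m, d̄ = (1.90+2.14)/2 = 2.02, v̄ = (0.26+0.32)/2 = 0.29 → q = 8.2×2.02×0.29 = 4.804 m³/s
Panel 3-4: Δb = 6 m, d̄ = (2.14+1.25)/2 = 1.695, v̄ = (0.32+0.26)/2 = 0.29 → q = 6×1.695×0.29 = 2.949 m³/s
Panel 4-5: Δb = 2.2 m, d̄ = (1.25+0.54)/2 = 0.895, v̄ = (0.26+0.22)/2 = 0.24 → q = 2.2×0.895×0.24 = 0.4726 m³/s
Q = Σ q = 9.297 m³/s

9.30 m³/s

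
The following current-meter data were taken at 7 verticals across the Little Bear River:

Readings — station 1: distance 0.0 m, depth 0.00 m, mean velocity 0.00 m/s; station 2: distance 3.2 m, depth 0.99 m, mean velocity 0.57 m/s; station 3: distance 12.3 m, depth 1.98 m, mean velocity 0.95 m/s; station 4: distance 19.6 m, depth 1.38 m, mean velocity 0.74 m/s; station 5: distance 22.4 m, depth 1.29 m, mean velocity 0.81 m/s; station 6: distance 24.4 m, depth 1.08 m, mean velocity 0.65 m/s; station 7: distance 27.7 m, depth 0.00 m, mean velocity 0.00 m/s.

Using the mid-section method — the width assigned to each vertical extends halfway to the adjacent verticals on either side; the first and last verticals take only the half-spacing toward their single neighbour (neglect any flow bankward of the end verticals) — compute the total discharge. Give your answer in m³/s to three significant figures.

w_2 = (12.3 − 0.0)/2 = 6.15 m; q_2 = 0.57 × 0.99 × 6.15 = 3.470 m³/s
w_3 = (19.6 − 3.2)/2 = 8.2 m; q_3 = 0.95 × 1.98 × 8.2 = 15.42 m³/s
w_4 = (22.4 − 12.3)/2 = 5.05 m; q_4 = 0.74 × 1.38 × 5.05 = 5.157 m³/s
w_5 = (24.4 − 19.6)/2 = 2.4 m; q_5 = 0.81 × 1.29 × 2.4 = 2.508 m³/s
w_6 = (27.7 − 22.4)/2 = 2.65 m; q_6 = 0.65 × 1.08 × 2.65 = 1.860 m³/s
Stations 1, 7 contribute zero (depth or velocity is 0).
Q = Σ qᵢ = 28.42 m³/s

28.4 m³/s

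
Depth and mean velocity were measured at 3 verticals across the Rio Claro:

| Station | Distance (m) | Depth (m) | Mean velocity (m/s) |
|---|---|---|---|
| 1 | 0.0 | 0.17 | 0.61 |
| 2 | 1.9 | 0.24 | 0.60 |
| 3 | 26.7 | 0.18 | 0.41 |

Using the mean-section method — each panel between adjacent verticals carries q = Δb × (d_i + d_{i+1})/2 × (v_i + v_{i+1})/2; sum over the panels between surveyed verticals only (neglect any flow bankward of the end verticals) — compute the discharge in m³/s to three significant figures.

Panel 1-2: Δb = 1.9 m, d̄ = (0.17+0.24)/2 = 0.205, v̄ = (0.61+0.60)/2 = 0.605 → q = 1.9×0.205×0.605 = 0.2356 m³/s
Panel 2-3: Δb = 24.8 m, d̄ = (0.24+0.18)/2 = 0.21, v̄ = (0.60+0.41)/2 = 0.505 → q = 24.8×0.21×0.505 = 2.630 m³/s
Q = Σ q = 2.866 m³/s

2.87 m³/s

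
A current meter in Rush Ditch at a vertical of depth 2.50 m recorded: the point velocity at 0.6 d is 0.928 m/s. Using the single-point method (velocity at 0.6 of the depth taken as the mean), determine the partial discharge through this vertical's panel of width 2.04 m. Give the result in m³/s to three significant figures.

4.73 m³/s

v̄ = v₀.₆ = 0.928 m/s
q = v̄ × d × w = 0.9280 × 2.50 × 2.04 = 4.733 m³/s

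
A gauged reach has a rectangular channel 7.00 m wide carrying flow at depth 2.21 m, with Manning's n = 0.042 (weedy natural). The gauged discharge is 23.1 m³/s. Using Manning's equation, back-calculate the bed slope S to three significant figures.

A = b·y = 7.00 × 2.21 = 15.47 m²
P = b + 2y = 7.00 + 2×2.21 = 11.42 m
R = A/P = 15.47/11.42 = 1.355 m
S = (Q·n / (1·A·R^(2/3)))² = (23.1×0.042 / (1×15.47×1.224))² = 0.002624

0.00262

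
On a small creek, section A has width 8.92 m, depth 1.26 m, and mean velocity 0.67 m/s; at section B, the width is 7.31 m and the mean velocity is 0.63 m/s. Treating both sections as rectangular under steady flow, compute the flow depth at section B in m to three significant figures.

1.64 m

Q = A₁V₁ = (8.92×1.26) × 0.67 = 7.530 m³/s
d₂ = Q/(b₂ V₂) = 7.530/(7.31×0.63) = 1.635 m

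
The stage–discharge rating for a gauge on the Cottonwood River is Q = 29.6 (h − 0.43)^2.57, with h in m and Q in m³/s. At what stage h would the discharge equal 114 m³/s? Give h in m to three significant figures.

2.12 m

h − h₀ = (Q/C)^(1/b) = (114/29.6)^(1/2.57) = 1.690 m
h = 0.43 + 1.690 = 2.120 m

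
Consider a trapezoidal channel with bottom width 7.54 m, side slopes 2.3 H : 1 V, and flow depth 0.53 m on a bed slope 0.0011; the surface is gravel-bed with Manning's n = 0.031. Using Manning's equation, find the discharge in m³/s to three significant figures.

A = (b + z·y)·y = (7.54 + 2.3×0.53)×0.53 = 4.642 m²
P = b + 2y√(1+z²) = 7.54 + 2×0.53×√(1+2.3²) = 10.20 m
R = A/P = 4.642/10.20 = 0.4552 m
Q = (1/n)·A·R^(2/3)·S^(1/2) = (1/0.031) × 4.642 × 0.4552^(2/3) × 0.0011^(1/2) = 2.939 m³/s

2.94 m³/s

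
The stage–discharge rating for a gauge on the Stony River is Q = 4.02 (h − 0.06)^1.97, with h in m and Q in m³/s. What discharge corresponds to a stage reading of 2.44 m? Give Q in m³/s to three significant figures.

Q = 4.02 × (2.44 − 0.06)^1.97 = 4.02 × 2.38^1.97 = 22.19 m³/s

22.2 m³/s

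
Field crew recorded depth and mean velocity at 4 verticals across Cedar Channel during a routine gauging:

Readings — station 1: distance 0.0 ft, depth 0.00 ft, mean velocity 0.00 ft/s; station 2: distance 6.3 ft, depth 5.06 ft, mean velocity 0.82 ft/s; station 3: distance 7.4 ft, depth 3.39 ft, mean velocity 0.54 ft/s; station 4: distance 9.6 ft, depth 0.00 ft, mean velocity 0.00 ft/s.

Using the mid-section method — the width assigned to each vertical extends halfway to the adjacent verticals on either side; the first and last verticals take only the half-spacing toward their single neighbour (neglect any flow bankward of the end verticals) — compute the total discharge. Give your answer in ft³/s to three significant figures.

18.4 ft³/s

w_2 = (7.4 − 0.0)/2 = 3.7 ft; q_2 = 0.82 × 5.06 × 3.7 = 15.35 ft³/s
w_3 = (9.6 − 6.3)/2 = 1.65 ft; q_3 = 0.54 × 3.39 × 1.65 = 3.020 ft³/s
Stations 1, 4 contribute zero (depth or velocity is 0).
Q = Σ qᵢ = 18.37 ft³/s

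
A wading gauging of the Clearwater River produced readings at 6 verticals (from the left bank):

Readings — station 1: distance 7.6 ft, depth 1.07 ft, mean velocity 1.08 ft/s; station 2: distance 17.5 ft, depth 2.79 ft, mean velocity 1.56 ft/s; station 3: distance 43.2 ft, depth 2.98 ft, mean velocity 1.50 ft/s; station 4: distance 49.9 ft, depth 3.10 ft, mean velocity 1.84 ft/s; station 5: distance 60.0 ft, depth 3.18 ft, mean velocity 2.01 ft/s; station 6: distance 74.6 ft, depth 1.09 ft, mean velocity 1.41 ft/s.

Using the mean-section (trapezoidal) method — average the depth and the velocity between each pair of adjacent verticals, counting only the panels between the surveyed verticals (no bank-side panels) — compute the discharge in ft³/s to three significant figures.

Panel 1-2: Δb = 9.9 ft, d̄ = (1.07+2.79)/2 = 1.93, v̄ = (1.08+1.56)/2 = 1.32 → q = 9.9×1.93×1.32 = 25.22 ft³/s
Panel 2-3: Δb = 25.7 ft, d̄ = (2.79+2.98)/2 = 2.885, v̄ = (1.56+1.50)/2 = 1.53 → q = 25.7×2.885×1.53 = 113.4 ft³/s
Panel 3-4: Δb = 6.7 ft, d̄ = (2.98+3.10)/2 = 3.04, v̄ = (1.50+1.84)/2 = 1.67 → q = 6.7×3.04×1.67 = 34.01 ft³/s
Panel 4-5: Δb = 10.1 ft, d̄ = (3.10+3.18)/2 = 3.14, v̄ = (1.84+2.01)/2 = 1.925 → q = 10.1×3.14×1.925 = 61.05 ft³/s
Panel 5-6: Δb = 14.6 ft, d̄ = (3.18+1.09)/2 = 2.135, v̄ = (2.01+1.41)/2 = 1.71 → q = 14.6×2.135×1.71 = 53.30 ft³/s
Q = Σ q = 287.0 ft³/s

287 ft³/s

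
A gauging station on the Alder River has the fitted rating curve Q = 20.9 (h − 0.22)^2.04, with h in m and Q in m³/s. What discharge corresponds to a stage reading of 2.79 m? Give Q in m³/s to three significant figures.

Q = 20.9 × (2.79 − 0.22)^2.04 = 20.9 × 2.57^2.04 = 143.4 m³/s

143 m³/s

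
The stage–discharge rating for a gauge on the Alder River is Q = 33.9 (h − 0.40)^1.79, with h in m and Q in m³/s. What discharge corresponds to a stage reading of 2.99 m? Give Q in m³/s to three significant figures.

186 m³/s

Q = 33.9 × (2.99 − 0.40)^1.79 = 33.9 × 2.59^1.79 = 186.2 m³/s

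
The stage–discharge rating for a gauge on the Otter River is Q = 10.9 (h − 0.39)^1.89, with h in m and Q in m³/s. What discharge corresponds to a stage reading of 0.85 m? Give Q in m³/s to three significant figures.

2.51 m³/s

Q = 10.9 × (0.85 − 0.39)^1.89 = 10.9 × 0.46^1.89 = 2.512 m³/s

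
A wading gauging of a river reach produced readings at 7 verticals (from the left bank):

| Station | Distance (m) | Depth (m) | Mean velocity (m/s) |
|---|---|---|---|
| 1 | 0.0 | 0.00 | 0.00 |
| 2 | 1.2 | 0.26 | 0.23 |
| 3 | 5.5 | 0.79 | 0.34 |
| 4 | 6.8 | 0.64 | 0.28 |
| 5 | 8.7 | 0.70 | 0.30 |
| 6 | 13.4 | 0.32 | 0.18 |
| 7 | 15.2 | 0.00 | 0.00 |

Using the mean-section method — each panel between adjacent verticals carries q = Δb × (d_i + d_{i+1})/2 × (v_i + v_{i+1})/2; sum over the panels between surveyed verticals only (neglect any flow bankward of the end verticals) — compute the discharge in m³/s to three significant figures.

Panel 1-2: Δb = 1.2 m, d̄ = (0.00+0.26)/2 = 0.13, v̄ = (0.00+0.23)/2 = 0.115 → q = 1.2×0.13×0.115 = 0.01794 m³/s
Panel 2-3: Δb = 4.3 m, d̄ = (0.26+0.79)/2 = 0.525, v̄ = (0.23+0.34)/2 = 0.285 → q = 4.3×0.525×0.285 = 0.6434 m³/s
Panel 3-4: Δb = 1.3 m, d̄ = (0.79+0.64)/2 = 0.715, v̄ = (0.34+0.28)/2 = 0.31 → q = 1.3×0.715×0.31 = 0.2881 m³/s
Panel 4-5: Δb = 1.9 m, d̄ = (0.64+0.70)/2 = 0.67, v̄ = (0.28+0.30)/2 = 0.29 → q = 1.9×0.67×0.29 = 0.3692 m³/s
Panel 5-6: Δb = 4.7 m, d̄ = (0.70+0.32)/2 = 0.51, v̄ = (0.30+0.18)/2 = 0.24 → q = 4.7×0.51×0.24 = 0.5753 m³/s
Panel 6-7: Δb = 1.8 m, d̄ = (0.32+0.00)/2 = 0.16, v̄ = (0.18+0.00)/2 = 0.09 → q = 1.8×0.16×0.09 = 0.02592 m³/s
Q = Σ q = 1.920 m³/s

1.92 m³/s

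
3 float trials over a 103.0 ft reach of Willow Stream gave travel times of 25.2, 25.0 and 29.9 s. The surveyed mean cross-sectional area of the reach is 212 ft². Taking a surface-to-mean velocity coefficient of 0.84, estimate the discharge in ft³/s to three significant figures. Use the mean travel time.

687 ft³/s

t̄ = (25.2 + 25.0 + 29.9) / 3 = 26.7 s
v_surface = L / t̄ = 103.0 / 26.7 = 3.858 ft/s
v_mean = 0.84 × 3.858 = 3.240 ft/s
Q = A × v_mean = 212 × 3.240 = 687.0 ft³/s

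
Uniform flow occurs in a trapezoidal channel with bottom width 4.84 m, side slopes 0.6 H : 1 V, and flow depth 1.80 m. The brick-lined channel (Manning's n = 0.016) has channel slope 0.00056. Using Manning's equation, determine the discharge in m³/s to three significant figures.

17.6 m³/s

A = (b + z·y)·y = (4.84 + 0.6×1.80)×1.80 = 10.66 m²
P = b + 2y√(1+z²) = 4.84 + 2×1.80×√(1+0.6²) = 9.038 m
R = A/P = 10.66/9.038 = 1.179 m
Q = (1/n)·A·R^(2/3)·S^(1/2) = (1/0.016) × 10.66 × 1.179^(2/3) × 0.00056^(1/2) = 17.59 m³/s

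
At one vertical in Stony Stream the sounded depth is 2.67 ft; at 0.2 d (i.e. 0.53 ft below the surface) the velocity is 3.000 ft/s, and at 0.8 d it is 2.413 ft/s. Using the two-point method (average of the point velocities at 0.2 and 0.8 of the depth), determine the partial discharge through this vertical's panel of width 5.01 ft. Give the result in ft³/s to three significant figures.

36.2 ft³/s

v̄ = (3.000 + 2.413) / 2 = 2.707 ft/s
q = v̄ × d × w = 2.707 × 2.67 × 5.01 = 36.20 ft³/s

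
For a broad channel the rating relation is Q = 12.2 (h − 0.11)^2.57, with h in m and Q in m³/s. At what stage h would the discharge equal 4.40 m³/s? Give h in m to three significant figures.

0.782 m

h − h₀ = (Q/C)^(1/b) = (4.40/12.2)^(1/2.57) = 0.6725 m
h = 0.11 + 0.6725 = 0.7825 m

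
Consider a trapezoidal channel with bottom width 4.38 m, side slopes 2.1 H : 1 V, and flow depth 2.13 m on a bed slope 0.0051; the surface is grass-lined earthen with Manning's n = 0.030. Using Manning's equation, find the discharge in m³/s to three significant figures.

A = (b + z·y)·y = (4.38 + 2.1×2.13)×2.13 = 18.86 m²
P = b + 2y√(1+z²) = 4.38 + 2×2.13×√(1+2.1²) = 14.29 m
R = A/P = 18.86/14.29 = 1.320 m
Q = (1/n)·A·R^(2/3)·S^(1/2) = (1/0.030) × 18.86 × 1.320^(2/3) × 0.0051^(1/2) = 54.01 m³/s

54.0 m³/s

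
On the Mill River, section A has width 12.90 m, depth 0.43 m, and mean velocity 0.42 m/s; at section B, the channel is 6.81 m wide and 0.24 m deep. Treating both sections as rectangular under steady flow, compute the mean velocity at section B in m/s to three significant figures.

Q = A₁V₁ = (12.90×0.43) × 0.42 = 2.330 m³/s
A₂ = 6.81 × 0.24 = 1.634 m²
V₂ = Q/A₂ = 2.330/1.634 = 1.425 m/s

1.43 m/s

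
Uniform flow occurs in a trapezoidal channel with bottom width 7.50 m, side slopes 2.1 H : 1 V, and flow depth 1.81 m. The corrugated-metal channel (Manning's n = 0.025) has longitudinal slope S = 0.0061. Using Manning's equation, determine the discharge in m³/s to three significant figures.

A = (b + z·y)·y = (7.50 + 2.1×1.81)×1.81 = 20.45 m²
P = b + 2y√(1+z²) = 7.50 + 2×1.81×√(1+2.1²) = 15.92 m
R = A/P = 20.45/15.92 = 1.285 m
Q = (1/n)·A·R^(2/3)·S^(1/2) = (1/0.025) × 20.45 × 1.285^(2/3) × 0.0061^(1/2) = 75.52 m³/s

75.5 m³/s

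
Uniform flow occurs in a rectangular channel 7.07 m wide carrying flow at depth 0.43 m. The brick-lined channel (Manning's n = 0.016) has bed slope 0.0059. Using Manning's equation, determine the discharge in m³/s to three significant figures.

7.70 m³/s

A = b·y = 7.07 × 0.43 = 3.040 m²
P = b + 2y = 7.07 + 2×0.43 = 7.930 m
R = A/P = 3.040/7.930 = 0.3834 m
Q = (1/n)·A·R^(2/3)·S^(1/2) = (1/0.016) × 3.040 × 0.3834^(2/3) × 0.0059^(1/2) = 7.702 m³/s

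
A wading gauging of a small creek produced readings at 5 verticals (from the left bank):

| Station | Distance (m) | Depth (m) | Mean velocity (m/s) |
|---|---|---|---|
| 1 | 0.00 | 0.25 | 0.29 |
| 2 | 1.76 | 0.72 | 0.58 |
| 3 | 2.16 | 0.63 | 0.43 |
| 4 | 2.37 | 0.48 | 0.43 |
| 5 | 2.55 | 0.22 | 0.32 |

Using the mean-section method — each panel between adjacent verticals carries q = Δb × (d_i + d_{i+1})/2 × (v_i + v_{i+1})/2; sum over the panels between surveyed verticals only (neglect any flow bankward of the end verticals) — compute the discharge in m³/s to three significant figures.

0.581 m³/s

Panel 1-2: Δb = 1.76 m, d̄ = (0.25+0.72)/2 = 0.485, v̄ = (0.29+0.58)/2 = 0.435 → q = 1.76×0.485×0.435 = 0.3713 m³/s
Panel 2-3: Δb = 0.4 m, d̄ = (0.72+0.63)/2 = 0.675, v̄ = (0.58+0.43)/2 = 0.505 → q = 0.4×0.675×0.505 = 0.1364 m³/s
Panel 3-4: Δb = 0.21 m, d̄ = (0.63+0.48)/2 = 0.555, v̄ = (0.43+0.43)/2 = 0.43 → q = 0.21×0.555×0.43 = 0.05012 m³/s
Panel 4-5: Δb = 0.18 m, d̄ = (0.48+0.22)/2 = 0.35, v̄ = (0.43+0.32)/2 = 0.375 → q = 0.18×0.35×0.375 = 0.02363 m³/s
Q = Σ q = 0.5814 m³/s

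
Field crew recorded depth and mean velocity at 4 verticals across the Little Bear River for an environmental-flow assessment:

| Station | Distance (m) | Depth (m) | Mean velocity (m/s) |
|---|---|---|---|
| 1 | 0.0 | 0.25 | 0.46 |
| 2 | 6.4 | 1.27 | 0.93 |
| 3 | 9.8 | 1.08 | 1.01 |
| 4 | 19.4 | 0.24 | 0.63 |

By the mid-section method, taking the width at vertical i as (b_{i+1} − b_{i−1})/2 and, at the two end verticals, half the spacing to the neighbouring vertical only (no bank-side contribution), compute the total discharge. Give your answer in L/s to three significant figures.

w_1 = (6.4 − 0.0)/2 = 3.2 m; q_1 = 0.46 × 0.25 × 3.2 = 0.3680 m³/s
w_2 = (9.8 − 0.0)/2 = 4.9 m; q_2 = 0.93 × 1.27 × 4.9 = 5.787 m³/s
w_3 = (19.4 − 6.4)/2 = 6.5 m; q_3 = 1.01 × 1.08 × 6.5 = 7.090 m³/s
w_4 = (19.4 − 9.8)/2 = 4.8 m; q_4 = 0.63 × 0.24 × 4.8 = 0.7258 m³/s
Q = Σ qᵢ = 13.97 m³/s
= 13.97 × 1000 = 13970 L/s

14000 L/s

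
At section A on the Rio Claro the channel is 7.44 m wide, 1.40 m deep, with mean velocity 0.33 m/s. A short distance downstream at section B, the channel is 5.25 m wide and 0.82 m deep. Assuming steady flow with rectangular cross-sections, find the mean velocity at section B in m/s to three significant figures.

0.798 m/s

Q = A₁V₁ = (7.44×1.40) × 0.33 = 3.437 m³/s
A₂ = 5.25 × 0.82 = 4.305 m²
V₂ = Q/A₂ = 3.437/4.305 = 0.7984 m/s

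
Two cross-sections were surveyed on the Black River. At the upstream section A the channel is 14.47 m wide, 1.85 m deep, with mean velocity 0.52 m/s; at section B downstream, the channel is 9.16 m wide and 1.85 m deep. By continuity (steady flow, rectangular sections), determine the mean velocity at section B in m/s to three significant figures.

Q = A₁V₁ = (14.47×1.85) × 0.52 = 13.92 m³/s
A₂ = 9.16 × 1.85 = 16.95 m²
V₂ = Q/A₂ = 13.92/16.95 = 0.8214 m/s

0.821 m/s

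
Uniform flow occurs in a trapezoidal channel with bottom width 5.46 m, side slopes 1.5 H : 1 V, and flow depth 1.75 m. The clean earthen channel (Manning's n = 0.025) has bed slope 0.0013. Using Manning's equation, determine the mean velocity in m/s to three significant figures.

A = (b + z·y)·y = (5.46 + 1.5×1.75)×1.75 = 14.15 m²
P = b + 2y√(1+z²) = 5.46 + 2×1.75×√(1+1.5²) = 11.77 m
R = A/P = 14.15/11.77 = 1.202 m
Q = (1/n)·A·R^(2/3)·S^(1/2) = (1/0.025) × 14.15 × 1.202^(2/3) × 0.0013^(1/2) = 23.07 m³/s
V = Q/A = 23.07/14.15 = 1.631 m/s

1.63 m/s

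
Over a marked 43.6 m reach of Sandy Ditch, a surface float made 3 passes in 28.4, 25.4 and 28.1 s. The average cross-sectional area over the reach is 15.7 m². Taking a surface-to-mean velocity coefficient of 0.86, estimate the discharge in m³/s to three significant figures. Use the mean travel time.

21.6 m³/s

t̄ = (28.4 + 25.4 + 28.1) / 3 = 27.3 s
v_surface = L / t̄ = 43.6 / 27.3 = 1.597 m/s
v_mean = 0.86 × 1.597 = 1.373 m/s
Q = A × v_mean = 15.7 × 1.373 = 21.56 m³/s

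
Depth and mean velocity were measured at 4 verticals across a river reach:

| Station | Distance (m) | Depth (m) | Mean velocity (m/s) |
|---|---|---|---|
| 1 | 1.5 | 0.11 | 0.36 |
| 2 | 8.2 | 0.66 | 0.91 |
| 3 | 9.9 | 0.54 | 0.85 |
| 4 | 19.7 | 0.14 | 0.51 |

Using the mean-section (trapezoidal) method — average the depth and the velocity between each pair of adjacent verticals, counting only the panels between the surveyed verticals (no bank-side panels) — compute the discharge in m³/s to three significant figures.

Panel 1-2: Δb = 6.7 m, d̄ = (0.11+0.66)/2 = 0.385, v̄ = (0.36+0.91)/2 = 0.635 → q = 6.7×0.385×0.635 = 1.638 m³/s
Panel 2-3: Δb = 1.7 m, d̄ = (0.66+0.54)/2 = 0.6, v̄ = (0.91+0.85)/2 = 0.88 → q = 1.7×0.6×0.88 = 0.8976 m³/s
Panel 3-4: Δb = 9.8 m, d̄ = (0.54+0.14)/2 = 0.34, v̄ = (0.85+0.51)/2 = 0.68 → q = 9.8×0.34×0.68 = 2.266 m³/s
Q = Σ q = 4.801 m³/s

4.80 m³/s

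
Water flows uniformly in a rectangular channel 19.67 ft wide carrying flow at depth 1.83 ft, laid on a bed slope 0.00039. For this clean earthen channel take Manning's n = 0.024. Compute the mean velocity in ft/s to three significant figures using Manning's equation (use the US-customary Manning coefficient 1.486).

1.63 ft/s

A = b·y = 19.67 × 1.83 = 36.00 ft²
P = b + 2y = 19.67 + 2×1.83 = 23.33 ft
R = A/P = 36.00/23.33 = 1.543 ft
Q = (1.486/n)·A·R^(2/3)·S^(1/2) = (1.486/0.024) × 36.00 × 1.543^(2/3) × 0.00039^(1/2) = 58.77 ft³/s
V = Q/A = 58.77/36.00 = 1.633 ft/s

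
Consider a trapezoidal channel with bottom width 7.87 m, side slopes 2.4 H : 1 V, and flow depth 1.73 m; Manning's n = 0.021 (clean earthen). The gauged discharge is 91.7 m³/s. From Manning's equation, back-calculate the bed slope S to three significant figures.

0.00648

A = (b + z·y)·y = (7.87 + 2.4×1.73)×1.73 = 20.80 m²
P = b + 2y√(1+z²) = 7.87 + 2×1.73×√(1+2.4²) = 16.87 m
R = A/P = 20.80/16.87 = 1.233 m
S = (Q·n / (1·A·R^(2/3)))² = (91.7×0.021 / (1×20.80×1.150))² = 0.006483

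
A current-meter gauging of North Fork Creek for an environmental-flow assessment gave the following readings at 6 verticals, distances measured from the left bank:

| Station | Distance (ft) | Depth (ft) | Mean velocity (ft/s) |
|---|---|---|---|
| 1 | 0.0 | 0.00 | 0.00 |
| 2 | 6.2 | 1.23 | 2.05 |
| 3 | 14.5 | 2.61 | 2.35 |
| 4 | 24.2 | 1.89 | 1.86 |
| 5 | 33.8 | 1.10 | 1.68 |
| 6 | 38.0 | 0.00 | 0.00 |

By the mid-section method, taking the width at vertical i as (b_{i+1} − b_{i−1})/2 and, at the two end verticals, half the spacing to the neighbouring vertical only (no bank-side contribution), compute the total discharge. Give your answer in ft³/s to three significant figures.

120 ft³/s

w_2 = (14.5 − 0.0)/2 = 7.25 ft; q_2 = 2.05 × 1.23 × 7.25 = 18.28 ft³/s
w_3 = (24.2 − 6.2)/2 = 9 ft; q_3 = 2.35 × 2.61 × 9 = 55.20 ft³/s
w_4 = (33.8 − 14.5)/2 = 9.65 ft; q_4 = 1.86 × 1.89 × 9.65 = 33.92 ft³/s
w_5 = (38.0 − 24.2)/2 = 6.9 ft; q_5 = 1.68 × 1.10 × 6.9 = 12.75 ft³/s
Stations 1, 6 contribute zero (depth or velocity is 0).
Q = Σ qᵢ = 120.2 ft³/s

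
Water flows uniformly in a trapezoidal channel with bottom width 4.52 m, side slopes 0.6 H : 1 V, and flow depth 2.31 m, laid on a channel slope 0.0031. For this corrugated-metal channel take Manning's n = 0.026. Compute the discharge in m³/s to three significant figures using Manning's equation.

36.2 m³/s

A = (b + z·y)·y = (4.52 + 0.6×2.31)×2.31 = 13.64 m²
P = b + 2y√(1+z²) = 4.52 + 2×2.31×√(1+0.6²) = 9.908 m
R = A/P = 13.64/9.908 = 1.377 m
Q = (1/n)·A·R^(2/3)·S^(1/2) = (1/0.026) × 13.64 × 1.377^(2/3) × 0.0031^(1/2) = 36.16 m³/s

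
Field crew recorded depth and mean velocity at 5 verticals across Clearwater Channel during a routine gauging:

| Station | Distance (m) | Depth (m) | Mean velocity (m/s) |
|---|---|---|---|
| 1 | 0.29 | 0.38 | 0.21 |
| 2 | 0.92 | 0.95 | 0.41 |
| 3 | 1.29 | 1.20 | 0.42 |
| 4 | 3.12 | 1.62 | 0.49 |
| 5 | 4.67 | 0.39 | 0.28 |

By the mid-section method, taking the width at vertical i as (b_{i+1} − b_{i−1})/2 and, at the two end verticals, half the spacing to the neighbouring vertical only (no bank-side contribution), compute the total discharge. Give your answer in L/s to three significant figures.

2200 L/s

w_1 = (0.92 − 0.29)/2 = 0.315 m; q_1 = 0.21 × 0.38 × 0.315 = 0.02514 m³/s
w_2 = (1.29 − 0.29)/2 = 0.5 m; q_2 = 0.41 × 0.95 × 0.5 = 0.1948 m³/s
w_3 = (3.12 − 0.92)/2 = 1.1 m; q_3 = 0.42 × 1.20 × 1.1 = 0.5544 m³/s
w_4 = (4.67 − 1.29)/2 = 1.69 m; q_4 = 0.49 × 1.62 × 1.69 = 1.342 m³/s
w_5 = (4.67 − 3.12)/2 = 0.775 m; q_5 = 0.28 × 0.39 × 0.775 = 0.08463 m³/s
Q = Σ qᵢ = 2.200 m³/s
= 2.200 × 1000 = 2200 L/s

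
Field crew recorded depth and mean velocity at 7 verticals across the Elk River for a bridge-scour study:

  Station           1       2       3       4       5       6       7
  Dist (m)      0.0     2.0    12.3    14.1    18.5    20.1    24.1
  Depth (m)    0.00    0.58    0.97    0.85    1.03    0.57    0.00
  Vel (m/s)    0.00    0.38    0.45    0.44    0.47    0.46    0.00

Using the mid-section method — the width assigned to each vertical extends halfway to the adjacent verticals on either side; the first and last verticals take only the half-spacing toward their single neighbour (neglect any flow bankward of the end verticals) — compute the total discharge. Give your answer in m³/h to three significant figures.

26400 m³/h

w_2 = (12.3 − 0.0)/2 = 6.15 m; q_2 = 0.38 × 0.58 × 6.15 = 1.355 m³/s
w_3 = (14.1 − 2.0)/2 = 6.05 m; q_3 = 0.45 × 0.97 × 6.05 = 2.641 m³/s
w_4 = (18.5 − 12.3)/2 = 3.1 m; q_4 = 0.44 × 0.85 × 3.1 = 1.159 m³/s
w_5 = (20.1 − 14.1)/2 = 3 m; q_5 = 0.47 × 1.03 × 3 = 1.452 m³/s
w_6 = (24.1 − 18.5)/2 = 2.8 m; q_6 = 0.46 × 0.57 × 2.8 = 0.7342 m³/s
Stations 1, 7 contribute zero (depth or velocity is 0).
Q = Σ qᵢ = 7.342 m³/s
= 7.342 × 3600 = 26430 m³/h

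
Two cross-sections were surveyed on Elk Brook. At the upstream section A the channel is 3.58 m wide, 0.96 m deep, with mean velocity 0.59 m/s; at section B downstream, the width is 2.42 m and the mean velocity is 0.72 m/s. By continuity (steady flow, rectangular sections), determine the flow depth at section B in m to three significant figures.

Q = A₁V₁ = (3.58×0.96) × 0.59 = 2.028 m³/s
d₂ = Q/(b₂ V₂) = 2.028/(2.42×0.72) = 1.164 m

1.16 m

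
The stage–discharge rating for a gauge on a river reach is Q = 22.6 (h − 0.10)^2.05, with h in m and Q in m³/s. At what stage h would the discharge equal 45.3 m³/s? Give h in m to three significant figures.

1.50 m

h − h₀ = (Q/C)^(1/b) = (45.3/22.6)^(1/2.05) = 1.404 m
h = 0.10 + 1.404 = 1.504 m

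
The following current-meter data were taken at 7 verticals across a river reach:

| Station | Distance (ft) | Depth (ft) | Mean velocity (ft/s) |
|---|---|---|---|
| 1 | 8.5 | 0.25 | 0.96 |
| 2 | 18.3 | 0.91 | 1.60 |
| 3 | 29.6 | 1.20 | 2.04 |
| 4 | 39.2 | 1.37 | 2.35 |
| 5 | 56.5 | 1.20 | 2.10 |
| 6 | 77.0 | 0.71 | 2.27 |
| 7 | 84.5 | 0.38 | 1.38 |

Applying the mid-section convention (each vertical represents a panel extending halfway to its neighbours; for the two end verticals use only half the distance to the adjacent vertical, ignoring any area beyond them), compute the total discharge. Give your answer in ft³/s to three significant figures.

158 ft³/s

w_1 = (18.3 − 8.5)/2 = 4.9 ft; q_1 = 0.96 × 0.25 × 4.9 = 1.176 ft³/s
w_2 = (29.6 − 8.5)/2 = 10.55 ft; q_2 = 1.60 × 0.91 × 10.55 = 15.36 ft³/s
w_3 = (39.2 − 18.3)/2 = 10.45 ft; q_3 = 2.04 × 1.20 × 10.45 = 25.58 ft³/s
w_4 = (56.5 − 29.6)/2 = 13.45 ft; q_4 = 2.35 × 1.37 × 13.45 = 43.30 ft³/s
w_5 = (77.0 − 39.2)/2 = 18.9 ft; q_5 = 2.10 × 1.20 × 18.9 = 47.63 ft³/s
w_6 = (84.5 − 56.5)/2 = 14 ft; q_6 = 2.27 × 0.71 × 14 = 22.56 ft³/s
w_7 = (84.5 − 77.0)/2 = 3.75 ft; q_7 = 1.38 × 0.38 × 3.75 = 1.967 ft³/s
Q = Σ qᵢ = 157.6 ft³/s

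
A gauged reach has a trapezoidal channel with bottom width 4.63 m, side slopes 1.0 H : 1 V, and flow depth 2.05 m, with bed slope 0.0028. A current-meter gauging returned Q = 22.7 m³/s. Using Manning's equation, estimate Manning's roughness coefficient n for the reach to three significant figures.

0.0383

A = (b + z·y)·y = (4.63 + 1.0×2.05)×2.05 = 13.69 m²
P = b + 2y√(1+z²) = 4.63 + 2×2.05×√(1+1.0²) = 10.43 m
R = A/P = 13.69/10.43 = 1.313 m
n = (1/Q)·A·R^(2/3)·S^(1/2) = (1/22.7) × 13.69 × 1.199 × 0.05292 = 0.03828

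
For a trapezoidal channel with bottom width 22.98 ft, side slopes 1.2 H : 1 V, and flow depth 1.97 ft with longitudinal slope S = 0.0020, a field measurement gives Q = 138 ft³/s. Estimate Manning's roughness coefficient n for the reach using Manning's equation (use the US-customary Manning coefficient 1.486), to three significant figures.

A = (b + z·y)·y = (22.98 + 1.2×1.97)×1.97 = 49.93 ft²
P = b + 2y√(1+z²) = 22.98 + 2×1.97×√(1+1.2²) = 29.13 ft
R = A/P = 49.93/29.13 = 1.714 ft
n = (1.486/Q)·A·R^(2/3)·S^(1/2) = (1.486/138) × 49.93 × 1.432 × 0.04472 = 0.03443

0.0344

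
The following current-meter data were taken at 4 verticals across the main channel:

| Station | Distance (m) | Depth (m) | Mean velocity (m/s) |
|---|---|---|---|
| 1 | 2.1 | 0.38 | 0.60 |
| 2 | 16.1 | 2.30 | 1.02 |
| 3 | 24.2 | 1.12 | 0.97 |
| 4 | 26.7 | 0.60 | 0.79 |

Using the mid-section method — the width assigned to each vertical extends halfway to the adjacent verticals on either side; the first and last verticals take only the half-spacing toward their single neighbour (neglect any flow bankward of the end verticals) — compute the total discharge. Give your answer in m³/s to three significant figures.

w_1 = (16.1 − 2.1)/2 = 7 m; q_1 = 0.60 × 0.38 × 7 = 1.596 m³/s
w_2 = (24.2 − 2.1)/2 = 11.05 m; q_2 = 1.02 × 2.30 × 11.05 = 25.92 m³/s
w_3 = (26.7 − 16.1)/2 = 5.3 m; q_3 = 0.97 × 1.12 × 5.3 = 5.758 m³/s
w_4 = (26.7 − 24.2)/2 = 1.25 m; q_4 = 0.79 × 0.60 × 1.25 = 0.5925 m³/s
Q = Σ qᵢ = 33.87 m³/s

33.9 m³/s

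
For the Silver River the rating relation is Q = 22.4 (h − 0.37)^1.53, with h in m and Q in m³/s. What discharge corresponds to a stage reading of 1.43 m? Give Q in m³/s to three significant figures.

24.5 m³/s

Q = 22.4 × (1.43 − 0.37)^1.53 = 22.4 × 1.06^1.53 = 24.49 m³/s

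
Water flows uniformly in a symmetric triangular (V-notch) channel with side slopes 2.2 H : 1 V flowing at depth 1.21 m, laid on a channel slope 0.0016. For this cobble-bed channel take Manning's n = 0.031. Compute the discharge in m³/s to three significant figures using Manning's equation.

2.79 m³/s

A = z·y² = 2.2×1.21² = 3.221 m²
P = 2y√(1+z²) = 2×1.21×√(1+2.2²) = 5.848 m
R = A/P = 3.221/5.848 = 0.5508 m
Q = (1/n)·A·R^(2/3)·S^(1/2) = (1/0.031) × 3.221 × 0.5508^(2/3) × 0.0016^(1/2) = 2.793 m³/s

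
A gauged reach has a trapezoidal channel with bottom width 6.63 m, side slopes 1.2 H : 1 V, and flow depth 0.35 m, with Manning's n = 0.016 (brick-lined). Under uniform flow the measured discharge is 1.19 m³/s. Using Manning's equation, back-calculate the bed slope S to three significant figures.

A = (b + z·y)·y = (6.63 + 1.2×0.35)×0.35 = 2.468 m²
P = b + 2y√(1+z²) = 6.63 + 2×0.35×√(1+1.2²) = 7.723 m
R = A/P = 2.468/7.723 = 0.3195 m
S = (Q·n / (1·A·R^(2/3)))² = (1.19×0.016 / (1×2.468×0.4673))² = 0.0002726

0.000273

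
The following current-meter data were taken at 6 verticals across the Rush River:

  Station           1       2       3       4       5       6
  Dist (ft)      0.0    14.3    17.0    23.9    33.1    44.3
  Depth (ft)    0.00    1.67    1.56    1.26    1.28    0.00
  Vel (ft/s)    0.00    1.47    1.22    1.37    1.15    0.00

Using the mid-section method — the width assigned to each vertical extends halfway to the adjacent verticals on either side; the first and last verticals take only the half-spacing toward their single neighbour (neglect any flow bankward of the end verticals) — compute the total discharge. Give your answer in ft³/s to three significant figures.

58.9 ft³/s

w_2 = (17.0 − 0.0)/2 = 8.5 ft; q_2 = 1.47 × 1.67 × 8.5 = 20.87 ft³/s
w_3 = (23.9 − 14.3)/2 = 4.8 ft; q_3 = 1.22 × 1.56 × 4.8 = 9.135 ft³/s
w_4 = (33.1 − 17.0)/2 = 8.05 ft; q_4 = 1.37 × 1.26 × 8.05 = 13.90 ft³/s
w_5 = (44.3 − 23.9)/2 = 10.2 ft; q_5 = 1.15 × 1.28 × 10.2 = 15.01 ft³/s
Stations 1, 6 contribute zero (depth or velocity is 0).
Q = Σ qᵢ = 58.91 ft³/s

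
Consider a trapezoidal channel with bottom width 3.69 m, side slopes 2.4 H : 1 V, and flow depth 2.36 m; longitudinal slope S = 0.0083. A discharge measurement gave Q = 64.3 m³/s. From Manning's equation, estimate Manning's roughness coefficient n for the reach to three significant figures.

0.0388

A = (b + z·y)·y = (3.69 + 2.4×2.36)×2.36 = 22.08 m²
P = b + 2y√(1+z²) = 3.69 + 2×2.36×√(1+2.4²) = 15.96 m
R = A/P = 22.08/15.96 = 1.383 m
n = (1/Q)·A·R^(2/3)·S^(1/2) = (1/64.3) × 22.08 × 1.241 × 0.09110 = 0.03883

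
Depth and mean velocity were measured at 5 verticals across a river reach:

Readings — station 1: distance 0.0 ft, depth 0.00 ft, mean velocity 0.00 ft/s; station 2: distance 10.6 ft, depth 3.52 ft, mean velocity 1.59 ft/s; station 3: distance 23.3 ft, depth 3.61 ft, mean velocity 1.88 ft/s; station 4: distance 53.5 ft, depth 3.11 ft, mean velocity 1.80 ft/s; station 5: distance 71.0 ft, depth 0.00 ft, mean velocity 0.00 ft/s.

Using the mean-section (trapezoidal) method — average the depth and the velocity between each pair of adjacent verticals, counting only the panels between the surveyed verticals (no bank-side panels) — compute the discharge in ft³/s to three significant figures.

305 ft³/s

Panel 1-2: Δb = 10.6 ft, d̄ = (0.00+3.52)/2 = 1.76, v̄ = (0.00+1.59)/2 = 0.795 → q = 10.6×1.76×0.795 = 14.83 ft³/s
Panel 2-3: Δb = 12.7 ft, d̄ = (3.52+3.61)/2 = 3.565, v̄ = (1.59+1.88)/2 = 1.735 → q = 12.7×3.565×1.735 = 78.55 ft³/s
Panel 3-4: Δb = 30.2 ft, d̄ = (3.61+3.11)/2 = 3.36, v̄ = (1.88+1.80)/2 = 1.84 → q = 30.2×3.36×1.84 = 186.7 ft³/s
Panel 4-5: Δb = 17.5 ft, d̄ = (3.11+0.00)/2 = 1.555, v̄ = (1.80+0.00)/2 = 0.9 → q = 17.5×1.555×0.9 = 24.49 ft³/s
Q = Σ q = 304.6 ft³/s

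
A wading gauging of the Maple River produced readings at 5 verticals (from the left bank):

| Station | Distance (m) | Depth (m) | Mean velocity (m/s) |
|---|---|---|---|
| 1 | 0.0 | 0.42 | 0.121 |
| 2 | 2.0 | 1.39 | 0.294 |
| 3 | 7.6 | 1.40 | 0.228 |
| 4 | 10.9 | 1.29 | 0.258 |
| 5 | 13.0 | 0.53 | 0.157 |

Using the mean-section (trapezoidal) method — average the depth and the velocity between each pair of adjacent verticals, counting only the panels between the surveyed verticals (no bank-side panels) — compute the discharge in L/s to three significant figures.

Panel 1-2: Δb = 2 m, d̄ = (0.42+1.39)/2 = 0.905, v̄ = (0.121+0.294)/2 = 0.2075 → q = 2×0.905×0.2075 = 0.3756 m³/s
Panel 2-3: Δb = 5.6 m, d̄ = (1.39+1.40)/2 = 1.395, v̄ = (0.294+0.228)/2 = 0.261 → q = 5.6×1.395×0.261 = 2.039 m³/s
Panel 3-4: Δb = 3.3 m, d̄ = (1.40+1.29)/2 = 1.345, v̄ = (0.228+0.258)/2 = 0.243 → q = 3.3×1.345×0.243 = 1.079 m³/s
Panel 4-5: Δb = 2.1 m, d̄ = (1.29+0.53)/2 = 0.91, v̄ = (0.258+0.157)/2 = 0.2075 → q = 2.1×0.91×0.2075 = 0.3965 m³/s
Q = Σ q = 3.890 m³/s
= 3.890 × 1000 = 3890 L/s

3890 L/s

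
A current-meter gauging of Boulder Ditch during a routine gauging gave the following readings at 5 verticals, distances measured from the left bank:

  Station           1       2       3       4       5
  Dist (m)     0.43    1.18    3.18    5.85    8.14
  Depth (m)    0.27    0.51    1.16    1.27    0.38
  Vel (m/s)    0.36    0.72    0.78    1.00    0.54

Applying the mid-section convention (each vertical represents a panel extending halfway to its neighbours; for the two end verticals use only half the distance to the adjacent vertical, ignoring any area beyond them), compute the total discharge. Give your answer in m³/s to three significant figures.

6.04 m³/s

w_1 = (1.18 − 0.43)/2 = 0.375 m; q_1 = 0.36 × 0.27 × 0.375 = 0.03645 m³/s
w_2 = (3.18 − 0.43)/2 = 1.375 m; q_2 = 0.72 × 0.51 × 1.375 = 0.5049 m³/s
w_3 = (5.85 − 1.18)/2 = 2.335 m; q_3 = 0.78 × 1.16 × 2.335 = 2.113 m³/s
w_4 = (8.14 − 3.18)/2 = 2.48 m; q_4 = 1.00 × 1.27 × 2.48 = 3.150 m³/s
w_5 = (8.14 − 5.85)/2 = 1.145 m; q_5 = 0.54 × 0.38 × 1.145 = 0.2350 m³/s
Q = Σ qᵢ = 6.039 m³/s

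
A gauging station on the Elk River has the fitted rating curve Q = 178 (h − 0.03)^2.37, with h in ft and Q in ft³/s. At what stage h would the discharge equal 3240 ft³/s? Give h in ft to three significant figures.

3.43 ft

h − h₀ = (Q/C)^(1/b) = (3240/178)^(1/2.37) = 3.402 ft
h = 0.03 + 3.402 = 3.432 ft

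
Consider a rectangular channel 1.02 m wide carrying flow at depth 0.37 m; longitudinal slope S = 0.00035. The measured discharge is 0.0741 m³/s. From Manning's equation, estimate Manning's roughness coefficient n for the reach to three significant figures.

A = b·y = 1.02 × 0.37 = 0.3774 m²
P = b + 2y = 1.02 + 2×0.37 = 1.760 m
R = A/P = 0.3774/1.760 = 0.2144 m
n = (1/Q)·A·R^(2/3)·S^(1/2) = (1/0.0741) × 0.3774 × 0.3583 × 0.01871 = 0.03414

0.0341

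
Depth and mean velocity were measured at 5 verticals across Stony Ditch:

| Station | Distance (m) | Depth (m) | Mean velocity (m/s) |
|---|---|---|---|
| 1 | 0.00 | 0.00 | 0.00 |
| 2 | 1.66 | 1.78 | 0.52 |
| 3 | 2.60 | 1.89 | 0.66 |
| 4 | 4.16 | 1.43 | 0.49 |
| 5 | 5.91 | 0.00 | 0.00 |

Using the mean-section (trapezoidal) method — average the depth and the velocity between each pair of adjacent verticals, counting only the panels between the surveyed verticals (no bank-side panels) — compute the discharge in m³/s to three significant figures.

Panel 1-2: Δb = 1.66 m, d̄ = (0.00+1.78)/2 = 0.89, v̄ = (0.00+0.52)/2 = 0.26 → q = 1.66×0.89×0.26 = 0.3841 m³/s
Panel 2-3: Δb = 0.94 m, d̄ = (1.78+1.89)/2 = 1.835, v̄ = (0.52+0.66)/2 = 0.59 → q = 0.94×1.835×0.59 = 1.018 m³/s
Panel 3-4: Δb = 1.56 m, d̄ = (1.89+1.43)/2 = 1.66, v̄ = (0.66+0.49)/2 = 0.575 → q = 1.56×1.66×0.575 = 1.489 m³/s
Panel 4-5: Δb = 1.75 m, d̄ = (1.43+0.00)/2 = 0.715, v̄ = (0.49+0.00)/2 = 0.245 → q = 1.75×0.715×0.245 = 0.3066 m³/s
Q = Σ q = 3.197 m³/s

3.20 m³/s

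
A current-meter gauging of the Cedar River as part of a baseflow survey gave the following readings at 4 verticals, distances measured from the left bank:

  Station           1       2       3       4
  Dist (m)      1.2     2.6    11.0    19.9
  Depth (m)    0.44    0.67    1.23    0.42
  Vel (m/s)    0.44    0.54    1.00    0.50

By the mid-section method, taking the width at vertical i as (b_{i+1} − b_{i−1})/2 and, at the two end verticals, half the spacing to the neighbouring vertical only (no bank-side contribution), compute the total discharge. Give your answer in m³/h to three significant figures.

w_1 = (2.6 − 1.2)/2 = 0.7 m; q_1 = 0.44 × 0.44 × 0.7 = 0.1355 m³/s
w_2 = (11.0 − 1.2)/2 = 4.9 m; q_2 = 0.54 × 0.67 × 4.9 = 1.773 m³/s
w_3 = (19.9 − 2.6)/2 = 8.65 m; q_3 = 1.00 × 1.23 × 8.65 = 10.64 m³/s
w_4 = (19.9 − 11.0)/2 = 4.45 m; q_4 = 0.50 × 0.42 × 4.45 = 0.9345 m³/s
Q = Σ qᵢ = 13.48 m³/s
= 13.48 × 3600 = 48540 m³/h

48500 m³/h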